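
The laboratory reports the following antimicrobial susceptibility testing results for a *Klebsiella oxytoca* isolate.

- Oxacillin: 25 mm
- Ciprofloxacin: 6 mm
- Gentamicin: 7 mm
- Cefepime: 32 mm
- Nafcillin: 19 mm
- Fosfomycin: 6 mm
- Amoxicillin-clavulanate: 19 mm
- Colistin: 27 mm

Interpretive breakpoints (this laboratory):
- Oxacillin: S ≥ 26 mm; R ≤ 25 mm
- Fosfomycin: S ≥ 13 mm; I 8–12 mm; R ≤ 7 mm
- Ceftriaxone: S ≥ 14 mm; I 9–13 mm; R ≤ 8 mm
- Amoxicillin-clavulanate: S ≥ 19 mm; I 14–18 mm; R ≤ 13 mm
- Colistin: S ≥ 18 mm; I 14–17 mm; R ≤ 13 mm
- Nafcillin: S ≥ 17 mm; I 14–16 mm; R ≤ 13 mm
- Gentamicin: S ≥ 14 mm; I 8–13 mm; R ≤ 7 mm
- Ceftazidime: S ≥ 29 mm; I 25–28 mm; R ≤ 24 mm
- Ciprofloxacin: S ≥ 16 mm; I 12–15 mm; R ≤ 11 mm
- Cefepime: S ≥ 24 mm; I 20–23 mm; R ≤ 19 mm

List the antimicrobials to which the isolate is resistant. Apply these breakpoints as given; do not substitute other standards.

oxacillin, ciprofloxacin, gentamicin, fosfomycin

Oxacillin 25 mm: ≤ 25 mm ⇒ resistant
Ciprofloxacin 6 mm: ≤ 11 mm ⇒ resistant
Gentamicin (7 mm) ≤ 7 mm → resistant
Cefepime (32 mm) ≥ 24 mm ⇒ S
Nafcillin 19 mm: ≥ 17 mm ⇒ Susceptible
Fosfomycin: 6 mm is ≤ 7 mm — R
Amoxicillin-clavulanate: 19 mm is ≥ 19 mm → S
Colistin (27 mm) ≥ 18 mm ⇒ Susceptible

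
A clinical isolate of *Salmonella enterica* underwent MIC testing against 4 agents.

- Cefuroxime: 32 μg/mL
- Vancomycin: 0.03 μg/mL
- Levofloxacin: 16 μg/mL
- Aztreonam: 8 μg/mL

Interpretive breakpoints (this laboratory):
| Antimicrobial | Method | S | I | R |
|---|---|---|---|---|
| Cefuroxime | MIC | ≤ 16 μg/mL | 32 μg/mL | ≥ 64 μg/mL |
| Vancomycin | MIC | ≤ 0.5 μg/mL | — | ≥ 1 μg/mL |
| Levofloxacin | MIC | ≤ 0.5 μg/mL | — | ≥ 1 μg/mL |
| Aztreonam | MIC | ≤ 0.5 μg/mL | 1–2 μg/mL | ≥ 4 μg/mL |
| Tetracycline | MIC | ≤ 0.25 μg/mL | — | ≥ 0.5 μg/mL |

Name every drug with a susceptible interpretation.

Cefuroxime: 32 μg/mL is = 32 μg/mL — Intermediate
Vancomycin (0.03 μg/mL) ≤ 0.5 μg/mL ⇒ S
Levofloxacin: 16 μg/mL is ≥ 1 μg/mL → Resistant
Aztreonam (8 μg/mL) ≥ 4 μg/mL — Resistant

vancomycin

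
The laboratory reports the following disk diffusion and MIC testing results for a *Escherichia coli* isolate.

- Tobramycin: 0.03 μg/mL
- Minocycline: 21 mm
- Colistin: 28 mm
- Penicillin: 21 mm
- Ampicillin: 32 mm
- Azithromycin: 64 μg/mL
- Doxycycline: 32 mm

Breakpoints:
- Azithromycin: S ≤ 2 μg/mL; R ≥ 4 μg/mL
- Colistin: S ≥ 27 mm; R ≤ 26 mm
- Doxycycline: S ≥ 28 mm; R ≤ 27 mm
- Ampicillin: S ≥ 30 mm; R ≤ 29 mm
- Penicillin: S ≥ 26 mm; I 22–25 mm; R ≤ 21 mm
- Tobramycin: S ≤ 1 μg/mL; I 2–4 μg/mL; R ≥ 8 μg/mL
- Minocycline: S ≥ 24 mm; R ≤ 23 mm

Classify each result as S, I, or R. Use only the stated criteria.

S, R, S, R, S, R, S

Tobramycin: 0.03 μg/mL is ≤ 1 μg/mL — Susceptible
Minocycline 21 mm: ≤ 23 mm → R
Colistin 28 mm: ≥ 27 mm — Susceptible
Penicillin 21 mm: ≤ 21 mm → R
Ampicillin (32 mm) ≥ 30 mm ⇒ susceptible
Azithromycin 64 μg/mL: ≥ 4 μg/mL → R
Doxycycline: 32 mm is ≥ 28 mm ⇒ susceptible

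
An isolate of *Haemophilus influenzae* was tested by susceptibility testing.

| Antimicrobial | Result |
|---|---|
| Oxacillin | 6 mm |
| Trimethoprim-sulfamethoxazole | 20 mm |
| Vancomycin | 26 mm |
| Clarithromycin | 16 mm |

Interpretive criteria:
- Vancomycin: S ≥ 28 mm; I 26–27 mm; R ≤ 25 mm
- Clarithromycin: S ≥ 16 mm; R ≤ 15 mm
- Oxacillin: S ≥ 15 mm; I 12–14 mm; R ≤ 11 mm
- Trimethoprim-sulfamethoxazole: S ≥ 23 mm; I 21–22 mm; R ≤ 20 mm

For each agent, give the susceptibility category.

R, R, I, S

Oxacillin 6 mm: ≤ 11 mm — R
Trimethoprim-sulfamethoxazole 20 mm: ≤ 20 mm ⇒ R
Vancomycin 26 mm: in 26–27 mm → intermediate
Clarithromycin (16 mm) ≥ 16 mm ⇒ susceptible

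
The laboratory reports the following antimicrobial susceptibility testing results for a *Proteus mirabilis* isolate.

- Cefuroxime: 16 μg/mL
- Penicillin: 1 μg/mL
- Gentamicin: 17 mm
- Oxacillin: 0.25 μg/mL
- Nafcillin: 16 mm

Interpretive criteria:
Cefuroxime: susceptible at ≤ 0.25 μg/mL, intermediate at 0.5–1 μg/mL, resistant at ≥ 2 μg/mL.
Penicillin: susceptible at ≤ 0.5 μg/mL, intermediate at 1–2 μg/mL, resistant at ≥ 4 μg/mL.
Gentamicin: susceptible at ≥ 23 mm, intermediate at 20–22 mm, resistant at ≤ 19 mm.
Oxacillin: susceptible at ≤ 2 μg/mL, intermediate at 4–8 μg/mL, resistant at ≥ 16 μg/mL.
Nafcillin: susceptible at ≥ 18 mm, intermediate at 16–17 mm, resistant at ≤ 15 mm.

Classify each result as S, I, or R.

R, I, R, S, I

Cefuroxime 16 μg/mL: ≥ 2 μg/mL → Resistant
Penicillin: 1 μg/mL is in 1–2 μg/mL — Intermediate
Gentamicin: 17 mm is ≤ 19 mm — R
Oxacillin 0.25 μg/mL: ≤ 2 μg/mL — Susceptible
Nafcillin (16 mm) in 16–17 mm — I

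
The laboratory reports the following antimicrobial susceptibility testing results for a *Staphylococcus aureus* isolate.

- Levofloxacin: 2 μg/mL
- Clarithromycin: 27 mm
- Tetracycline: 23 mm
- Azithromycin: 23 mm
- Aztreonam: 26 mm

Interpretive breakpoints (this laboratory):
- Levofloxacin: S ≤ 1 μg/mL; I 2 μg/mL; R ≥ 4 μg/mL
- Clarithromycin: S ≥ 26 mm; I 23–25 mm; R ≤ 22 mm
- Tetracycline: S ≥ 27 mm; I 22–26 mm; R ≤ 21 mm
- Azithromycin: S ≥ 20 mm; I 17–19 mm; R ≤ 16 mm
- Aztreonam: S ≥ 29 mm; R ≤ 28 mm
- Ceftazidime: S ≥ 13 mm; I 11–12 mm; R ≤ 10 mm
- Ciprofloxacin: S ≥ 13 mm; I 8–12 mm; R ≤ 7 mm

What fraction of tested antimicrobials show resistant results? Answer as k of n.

1 of 5

Levofloxacin (2 μg/mL) = 2 μg/mL — Intermediate
Clarithromycin: 27 mm is ≥ 26 mm → Susceptible
Tetracycline 23 mm: in 22–26 mm ⇒ I
Azithromycin 23 mm: ≥ 20 mm ⇒ Susceptible
Aztreonam: 26 mm is ≤ 28 mm ⇒ Resistant
Resistant: 1/5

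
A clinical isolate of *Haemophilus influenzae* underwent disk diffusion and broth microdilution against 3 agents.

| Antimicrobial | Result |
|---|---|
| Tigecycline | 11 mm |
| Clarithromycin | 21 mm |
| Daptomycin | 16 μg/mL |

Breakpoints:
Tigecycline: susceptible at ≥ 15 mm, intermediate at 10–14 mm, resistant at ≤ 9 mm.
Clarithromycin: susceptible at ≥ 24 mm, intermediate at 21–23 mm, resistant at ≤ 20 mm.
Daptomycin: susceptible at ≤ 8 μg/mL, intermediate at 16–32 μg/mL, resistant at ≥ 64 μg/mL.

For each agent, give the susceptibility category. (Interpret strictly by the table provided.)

I, I, I

Tigecycline: 11 mm is in 10–14 mm ⇒ Intermediate
Clarithromycin 21 mm: in 21–23 mm ⇒ intermediate
Daptomycin: 16 μg/mL is in 16–32 μg/mL → intermediate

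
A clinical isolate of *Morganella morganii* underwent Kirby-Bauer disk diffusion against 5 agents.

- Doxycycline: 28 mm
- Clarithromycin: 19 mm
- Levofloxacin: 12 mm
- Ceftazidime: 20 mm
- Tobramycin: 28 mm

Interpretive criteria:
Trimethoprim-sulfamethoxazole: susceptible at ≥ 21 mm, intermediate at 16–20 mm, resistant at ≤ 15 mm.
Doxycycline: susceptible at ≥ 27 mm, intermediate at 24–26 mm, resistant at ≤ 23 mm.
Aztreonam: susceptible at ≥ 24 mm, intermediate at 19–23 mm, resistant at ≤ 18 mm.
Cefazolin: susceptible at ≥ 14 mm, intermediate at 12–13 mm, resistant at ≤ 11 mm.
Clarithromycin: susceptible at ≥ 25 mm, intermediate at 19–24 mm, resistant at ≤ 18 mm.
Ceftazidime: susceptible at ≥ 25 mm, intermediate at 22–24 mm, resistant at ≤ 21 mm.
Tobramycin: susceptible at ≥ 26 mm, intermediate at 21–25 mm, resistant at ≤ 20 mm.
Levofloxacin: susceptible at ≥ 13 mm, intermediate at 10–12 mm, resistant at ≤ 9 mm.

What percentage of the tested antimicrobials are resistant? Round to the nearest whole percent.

20%

Doxycycline (28 mm) ≥ 27 mm ⇒ S
Clarithromycin 19 mm: in 19–24 mm — intermediate
Levofloxacin 12 mm: in 10–12 mm → Intermediate
Ceftazidime: 20 mm is ≤ 21 mm → Resistant
Tobramycin (28 mm) ≥ 26 mm → S
Resistant: 1/5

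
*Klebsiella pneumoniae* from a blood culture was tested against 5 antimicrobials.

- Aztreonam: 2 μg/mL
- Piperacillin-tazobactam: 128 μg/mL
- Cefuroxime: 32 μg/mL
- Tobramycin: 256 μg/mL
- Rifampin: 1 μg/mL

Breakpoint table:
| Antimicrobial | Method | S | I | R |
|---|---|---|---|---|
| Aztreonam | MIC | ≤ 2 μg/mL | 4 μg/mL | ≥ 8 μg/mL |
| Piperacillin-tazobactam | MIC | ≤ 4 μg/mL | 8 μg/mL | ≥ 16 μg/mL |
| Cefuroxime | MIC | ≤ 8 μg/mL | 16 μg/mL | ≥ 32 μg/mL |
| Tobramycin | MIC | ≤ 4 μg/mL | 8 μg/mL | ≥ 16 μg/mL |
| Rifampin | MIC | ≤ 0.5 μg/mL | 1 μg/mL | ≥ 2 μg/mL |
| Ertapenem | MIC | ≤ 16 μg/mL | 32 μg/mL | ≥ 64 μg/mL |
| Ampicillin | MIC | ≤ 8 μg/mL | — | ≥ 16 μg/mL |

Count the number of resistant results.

3

Aztreonam: 2 μg/mL is ≤ 2 μg/mL → susceptible
Piperacillin-tazobactam (128 μg/mL) ≥ 16 μg/mL → Resistant
Cefuroxime: 32 μg/mL is ≥ 32 μg/mL — resistant
Tobramycin 256 μg/mL: ≥ 16 μg/mL — Resistant
Rifampin 1 μg/mL: = 1 μg/mL ⇒ I
Resistant: 3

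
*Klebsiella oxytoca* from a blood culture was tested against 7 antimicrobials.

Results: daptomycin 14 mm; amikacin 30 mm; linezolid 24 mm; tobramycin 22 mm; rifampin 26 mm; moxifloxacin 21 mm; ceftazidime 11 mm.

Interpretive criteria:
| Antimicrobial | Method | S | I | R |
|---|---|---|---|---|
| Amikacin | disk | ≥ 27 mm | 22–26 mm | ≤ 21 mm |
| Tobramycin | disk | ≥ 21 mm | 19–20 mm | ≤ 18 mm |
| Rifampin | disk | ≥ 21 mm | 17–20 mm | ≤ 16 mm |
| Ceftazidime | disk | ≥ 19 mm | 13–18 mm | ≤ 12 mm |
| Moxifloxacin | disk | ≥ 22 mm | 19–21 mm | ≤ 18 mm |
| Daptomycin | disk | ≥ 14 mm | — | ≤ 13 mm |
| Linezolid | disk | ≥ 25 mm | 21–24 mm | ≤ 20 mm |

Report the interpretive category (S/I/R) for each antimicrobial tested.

Daptomycin (14 mm) ≥ 14 mm → Susceptible
Amikacin (30 mm) ≥ 27 mm — Susceptible
Linezolid: 24 mm is in 21–24 mm → intermediate
Tobramycin 22 mm: ≥ 21 mm ⇒ susceptible
Rifampin: 26 mm is ≥ 21 mm ⇒ Susceptible
Moxifloxacin (21 mm) in 19–21 mm — I
Ceftazidime (11 mm) ≤ 12 mm ⇒ Resistant

S, S, I, S, S, I, R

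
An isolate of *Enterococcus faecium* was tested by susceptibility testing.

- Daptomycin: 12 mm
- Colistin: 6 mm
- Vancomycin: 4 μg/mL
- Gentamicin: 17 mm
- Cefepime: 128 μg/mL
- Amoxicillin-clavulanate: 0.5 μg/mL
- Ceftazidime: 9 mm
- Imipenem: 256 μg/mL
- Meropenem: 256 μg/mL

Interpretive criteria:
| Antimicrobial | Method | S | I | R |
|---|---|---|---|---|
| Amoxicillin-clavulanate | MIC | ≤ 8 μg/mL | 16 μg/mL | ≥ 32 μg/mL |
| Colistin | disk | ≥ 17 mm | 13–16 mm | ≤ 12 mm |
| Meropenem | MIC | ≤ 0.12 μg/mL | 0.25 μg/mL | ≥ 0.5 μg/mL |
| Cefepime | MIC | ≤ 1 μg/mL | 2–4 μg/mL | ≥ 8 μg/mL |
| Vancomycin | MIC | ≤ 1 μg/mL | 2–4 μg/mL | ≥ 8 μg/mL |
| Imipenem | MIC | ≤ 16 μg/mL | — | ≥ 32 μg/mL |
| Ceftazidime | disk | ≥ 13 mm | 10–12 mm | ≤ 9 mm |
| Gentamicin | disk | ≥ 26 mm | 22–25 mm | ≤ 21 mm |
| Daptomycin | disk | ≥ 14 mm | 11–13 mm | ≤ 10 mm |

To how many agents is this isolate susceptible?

1

Daptomycin: 12 mm is in 11–13 mm ⇒ Intermediate
Colistin: 6 mm is ≤ 12 mm → Resistant
Vancomycin (4 μg/mL) in 2–4 μg/mL → I
Gentamicin: 17 mm is ≤ 21 mm ⇒ R
Cefepime: 128 μg/mL is ≥ 8 μg/mL — R
Amoxicillin-clavulanate (0.5 μg/mL) ≤ 8 μg/mL → susceptible
Ceftazidime 9 mm: ≤ 9 mm → R
Imipenem 256 μg/mL: ≥ 32 μg/mL ⇒ Resistant
Meropenem (256 μg/mL) ≥ 0.5 μg/mL ⇒ Resistant
Susceptible: 1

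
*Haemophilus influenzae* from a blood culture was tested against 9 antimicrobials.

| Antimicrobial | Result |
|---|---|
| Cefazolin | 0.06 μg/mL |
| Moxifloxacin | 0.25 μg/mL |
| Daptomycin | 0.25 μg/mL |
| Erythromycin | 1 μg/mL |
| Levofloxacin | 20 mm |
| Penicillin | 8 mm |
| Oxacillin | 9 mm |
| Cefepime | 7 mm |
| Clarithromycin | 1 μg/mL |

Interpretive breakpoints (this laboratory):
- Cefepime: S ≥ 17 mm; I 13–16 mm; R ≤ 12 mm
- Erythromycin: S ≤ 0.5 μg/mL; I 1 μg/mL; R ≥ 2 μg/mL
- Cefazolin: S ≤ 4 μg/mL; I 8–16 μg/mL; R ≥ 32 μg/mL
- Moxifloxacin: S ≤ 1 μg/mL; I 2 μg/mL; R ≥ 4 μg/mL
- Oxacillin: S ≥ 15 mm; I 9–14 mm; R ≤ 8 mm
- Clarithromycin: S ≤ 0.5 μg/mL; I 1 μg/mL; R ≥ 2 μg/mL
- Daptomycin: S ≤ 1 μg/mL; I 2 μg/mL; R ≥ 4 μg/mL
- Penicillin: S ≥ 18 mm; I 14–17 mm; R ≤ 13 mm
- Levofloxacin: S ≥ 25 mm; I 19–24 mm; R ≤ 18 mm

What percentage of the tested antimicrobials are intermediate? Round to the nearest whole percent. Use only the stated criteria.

44%

Cefazolin (0.06 μg/mL) ≤ 4 μg/mL ⇒ S
Moxifloxacin: 0.25 μg/mL is ≤ 1 μg/mL ⇒ S
Daptomycin (0.25 μg/mL) ≤ 1 μg/mL → S
Erythromycin (1 μg/mL) = 1 μg/mL → intermediate
Levofloxacin (20 mm) in 19–24 mm — I
Penicillin (8 mm) ≤ 13 mm → resistant
Oxacillin (9 mm) in 9–14 mm → Intermediate
Cefepime (7 mm) ≤ 12 mm ⇒ R
Clarithromycin 1 μg/mL: = 1 μg/mL ⇒ Intermediate
Intermediate: 4/9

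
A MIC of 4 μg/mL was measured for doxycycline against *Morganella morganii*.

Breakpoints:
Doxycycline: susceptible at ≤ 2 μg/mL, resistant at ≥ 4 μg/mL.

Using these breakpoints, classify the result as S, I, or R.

Doxycycline 4 μg/mL: ≥ 4 μg/mL — R

Resistant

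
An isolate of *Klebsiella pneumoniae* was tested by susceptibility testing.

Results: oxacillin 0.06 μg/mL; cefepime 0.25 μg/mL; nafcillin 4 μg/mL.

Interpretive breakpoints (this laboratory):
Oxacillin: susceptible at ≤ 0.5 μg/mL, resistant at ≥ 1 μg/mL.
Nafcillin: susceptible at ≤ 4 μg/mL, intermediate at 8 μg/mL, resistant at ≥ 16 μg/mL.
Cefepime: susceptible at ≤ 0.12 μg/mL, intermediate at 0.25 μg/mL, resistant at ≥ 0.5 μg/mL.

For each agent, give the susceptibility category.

Oxacillin (0.06 μg/mL) ≤ 0.5 μg/mL — susceptible
Cefepime: 0.25 μg/mL is = 0.25 μg/mL → I
Nafcillin 4 μg/mL: ≤ 4 μg/mL ⇒ Susceptible

S, I, S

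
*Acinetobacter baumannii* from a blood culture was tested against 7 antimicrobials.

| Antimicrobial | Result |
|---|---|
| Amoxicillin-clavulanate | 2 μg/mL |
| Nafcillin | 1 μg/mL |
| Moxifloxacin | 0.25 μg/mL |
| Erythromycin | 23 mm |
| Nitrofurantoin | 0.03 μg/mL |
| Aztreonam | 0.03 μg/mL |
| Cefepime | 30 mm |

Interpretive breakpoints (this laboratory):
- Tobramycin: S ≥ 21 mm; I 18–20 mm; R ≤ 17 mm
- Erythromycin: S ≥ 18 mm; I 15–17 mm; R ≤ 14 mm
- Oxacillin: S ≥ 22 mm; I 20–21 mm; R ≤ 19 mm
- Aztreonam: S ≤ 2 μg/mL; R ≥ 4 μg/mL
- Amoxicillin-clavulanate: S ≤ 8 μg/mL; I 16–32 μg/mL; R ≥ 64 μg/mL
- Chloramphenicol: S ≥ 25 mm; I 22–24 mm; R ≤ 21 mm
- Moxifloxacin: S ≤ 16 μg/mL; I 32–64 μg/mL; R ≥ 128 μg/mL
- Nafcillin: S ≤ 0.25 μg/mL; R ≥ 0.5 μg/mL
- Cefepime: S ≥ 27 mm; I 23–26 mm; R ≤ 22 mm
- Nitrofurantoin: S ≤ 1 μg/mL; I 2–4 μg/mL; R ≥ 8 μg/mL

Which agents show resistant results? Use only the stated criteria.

Amoxicillin-clavulanate (2 μg/mL) ≤ 8 μg/mL → S
Nafcillin (1 μg/mL) ≥ 0.5 μg/mL → R
Moxifloxacin (0.25 μg/mL) ≤ 16 μg/mL — S
Erythromycin 23 mm: ≥ 18 mm ⇒ susceptible
Nitrofurantoin (0.03 μg/mL) ≤ 1 μg/mL ⇒ Susceptible
Aztreonam (0.03 μg/mL) ≤ 2 μg/mL → susceptible
Cefepime (30 mm) ≥ 27 mm → S

nafcillin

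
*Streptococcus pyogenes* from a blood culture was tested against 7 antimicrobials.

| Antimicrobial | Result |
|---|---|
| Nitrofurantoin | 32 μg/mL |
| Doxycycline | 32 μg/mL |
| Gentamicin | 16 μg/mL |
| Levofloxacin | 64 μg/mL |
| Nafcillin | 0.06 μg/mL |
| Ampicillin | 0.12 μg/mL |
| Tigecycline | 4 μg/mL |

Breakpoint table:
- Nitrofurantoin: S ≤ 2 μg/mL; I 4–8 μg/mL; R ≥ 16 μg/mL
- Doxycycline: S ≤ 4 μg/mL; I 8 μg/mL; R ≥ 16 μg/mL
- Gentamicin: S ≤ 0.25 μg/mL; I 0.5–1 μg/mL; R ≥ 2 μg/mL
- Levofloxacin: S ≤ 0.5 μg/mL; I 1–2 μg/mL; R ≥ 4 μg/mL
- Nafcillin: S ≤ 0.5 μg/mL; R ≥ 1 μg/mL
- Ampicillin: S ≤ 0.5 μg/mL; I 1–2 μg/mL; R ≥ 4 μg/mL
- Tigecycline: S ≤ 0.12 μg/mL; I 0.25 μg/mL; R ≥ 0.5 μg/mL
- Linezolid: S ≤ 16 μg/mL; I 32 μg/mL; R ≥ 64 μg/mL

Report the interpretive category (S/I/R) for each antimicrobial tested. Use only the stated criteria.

R, R, R, R, S, S, R

Nitrofurantoin 32 μg/mL: ≥ 16 μg/mL ⇒ Resistant
Doxycycline: 32 μg/mL is ≥ 16 μg/mL → R
Gentamicin: 16 μg/mL is ≥ 2 μg/mL → resistant
Levofloxacin (64 μg/mL) ≥ 4 μg/mL ⇒ resistant
Nafcillin (0.06 μg/mL) ≤ 0.5 μg/mL — susceptible
Ampicillin 0.12 μg/mL: ≤ 0.5 μg/mL → Susceptible
Tigecycline (4 μg/mL) ≥ 0.5 μg/mL — resistant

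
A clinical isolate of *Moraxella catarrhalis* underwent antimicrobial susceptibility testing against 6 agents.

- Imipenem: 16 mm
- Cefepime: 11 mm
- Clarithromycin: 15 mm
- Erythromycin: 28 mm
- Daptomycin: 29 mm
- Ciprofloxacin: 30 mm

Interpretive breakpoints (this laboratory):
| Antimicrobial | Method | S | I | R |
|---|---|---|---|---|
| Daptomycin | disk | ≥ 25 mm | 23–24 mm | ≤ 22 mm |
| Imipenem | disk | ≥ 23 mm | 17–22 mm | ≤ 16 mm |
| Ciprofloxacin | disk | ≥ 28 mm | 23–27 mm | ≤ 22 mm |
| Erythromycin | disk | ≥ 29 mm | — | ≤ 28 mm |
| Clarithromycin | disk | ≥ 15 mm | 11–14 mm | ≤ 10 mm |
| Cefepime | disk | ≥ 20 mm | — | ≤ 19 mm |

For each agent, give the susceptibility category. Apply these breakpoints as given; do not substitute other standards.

Imipenem: 16 mm is ≤ 16 mm → resistant
Cefepime: 11 mm is ≤ 19 mm ⇒ resistant
Clarithromycin 15 mm: ≥ 15 mm — S
Erythromycin: 28 mm is ≤ 28 mm — Resistant
Daptomycin: 29 mm is ≥ 25 mm — S
Ciprofloxacin: 30 mm is ≥ 28 mm ⇒ susceptible

R, R, S, R, S, S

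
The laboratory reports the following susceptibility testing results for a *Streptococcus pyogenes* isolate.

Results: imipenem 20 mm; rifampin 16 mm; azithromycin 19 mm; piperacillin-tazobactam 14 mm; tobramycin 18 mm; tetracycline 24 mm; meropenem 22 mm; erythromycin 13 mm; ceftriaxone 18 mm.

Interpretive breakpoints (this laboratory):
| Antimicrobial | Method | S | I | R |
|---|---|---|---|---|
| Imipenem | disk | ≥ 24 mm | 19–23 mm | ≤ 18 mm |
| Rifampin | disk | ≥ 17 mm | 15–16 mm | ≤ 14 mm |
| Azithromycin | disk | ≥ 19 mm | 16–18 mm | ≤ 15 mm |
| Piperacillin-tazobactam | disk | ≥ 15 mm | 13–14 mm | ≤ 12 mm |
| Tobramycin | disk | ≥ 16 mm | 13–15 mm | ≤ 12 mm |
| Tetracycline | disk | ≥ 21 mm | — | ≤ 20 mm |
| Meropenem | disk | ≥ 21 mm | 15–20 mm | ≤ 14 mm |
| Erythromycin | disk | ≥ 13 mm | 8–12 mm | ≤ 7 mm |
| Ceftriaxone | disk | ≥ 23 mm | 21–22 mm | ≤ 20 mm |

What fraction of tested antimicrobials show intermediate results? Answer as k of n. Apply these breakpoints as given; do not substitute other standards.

Imipenem (20 mm) in 19–23 mm → I
Rifampin (16 mm) in 15–16 mm ⇒ I
Azithromycin: 19 mm is ≥ 19 mm ⇒ Susceptible
Piperacillin-tazobactam (14 mm) in 13–14 mm → Intermediate
Tobramycin: 18 mm is ≥ 16 mm ⇒ Susceptible
Tetracycline (24 mm) ≥ 21 mm → S
Meropenem 22 mm: ≥ 21 mm → S
Erythromycin (13 mm) ≥ 13 mm → susceptible
Ceftriaxone 18 mm: ≤ 20 mm → resistant
Intermediate: 3/9

3 of 9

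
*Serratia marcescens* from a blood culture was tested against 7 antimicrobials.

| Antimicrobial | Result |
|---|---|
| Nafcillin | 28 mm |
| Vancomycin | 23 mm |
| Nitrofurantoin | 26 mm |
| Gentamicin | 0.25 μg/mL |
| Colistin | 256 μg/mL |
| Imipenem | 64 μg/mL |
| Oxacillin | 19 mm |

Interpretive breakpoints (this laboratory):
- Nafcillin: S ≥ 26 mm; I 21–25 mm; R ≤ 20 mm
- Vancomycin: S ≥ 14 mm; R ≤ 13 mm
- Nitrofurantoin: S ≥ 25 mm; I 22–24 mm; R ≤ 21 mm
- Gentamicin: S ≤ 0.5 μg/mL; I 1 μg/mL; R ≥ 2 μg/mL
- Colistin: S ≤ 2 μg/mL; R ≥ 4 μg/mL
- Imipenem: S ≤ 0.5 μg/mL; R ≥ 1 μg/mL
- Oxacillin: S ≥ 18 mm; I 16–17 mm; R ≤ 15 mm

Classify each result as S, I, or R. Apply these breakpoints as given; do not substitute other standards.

S, S, S, S, R, R, S

Nafcillin 28 mm: ≥ 26 mm → S
Vancomycin (23 mm) ≥ 14 mm — S
Nitrofurantoin: 26 mm is ≥ 25 mm — S
Gentamicin 0.25 μg/mL: ≤ 0.5 μg/mL → S
Colistin 256 μg/mL: ≥ 4 μg/mL — Resistant
Imipenem (64 μg/mL) ≥ 1 μg/mL → Resistant
Oxacillin 19 mm: ≥ 18 mm → susceptible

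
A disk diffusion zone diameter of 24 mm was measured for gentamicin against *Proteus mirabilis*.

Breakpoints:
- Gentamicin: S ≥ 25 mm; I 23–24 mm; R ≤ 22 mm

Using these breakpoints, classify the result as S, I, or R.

Gentamicin: 24 mm is in 23–24 mm → Intermediate

I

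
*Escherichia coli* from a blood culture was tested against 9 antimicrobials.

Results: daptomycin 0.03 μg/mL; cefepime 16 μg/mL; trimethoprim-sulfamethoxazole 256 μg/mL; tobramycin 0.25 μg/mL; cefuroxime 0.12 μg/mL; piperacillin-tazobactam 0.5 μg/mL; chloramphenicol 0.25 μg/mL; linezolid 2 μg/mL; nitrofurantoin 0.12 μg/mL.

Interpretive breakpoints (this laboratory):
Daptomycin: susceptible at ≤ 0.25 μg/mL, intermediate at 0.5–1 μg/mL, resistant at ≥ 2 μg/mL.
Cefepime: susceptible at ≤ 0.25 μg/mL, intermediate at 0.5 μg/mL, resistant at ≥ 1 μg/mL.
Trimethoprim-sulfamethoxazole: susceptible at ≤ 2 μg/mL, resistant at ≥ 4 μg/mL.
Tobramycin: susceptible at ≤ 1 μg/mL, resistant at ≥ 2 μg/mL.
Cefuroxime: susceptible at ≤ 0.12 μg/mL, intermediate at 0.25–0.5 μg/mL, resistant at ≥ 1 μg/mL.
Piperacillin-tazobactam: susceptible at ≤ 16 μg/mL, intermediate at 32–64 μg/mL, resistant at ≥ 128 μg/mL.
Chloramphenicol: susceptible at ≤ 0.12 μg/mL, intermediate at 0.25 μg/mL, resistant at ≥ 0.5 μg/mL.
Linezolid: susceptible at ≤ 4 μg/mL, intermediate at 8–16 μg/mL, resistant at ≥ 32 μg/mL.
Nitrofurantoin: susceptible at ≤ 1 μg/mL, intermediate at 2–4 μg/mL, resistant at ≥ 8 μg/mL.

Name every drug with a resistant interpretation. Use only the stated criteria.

Daptomycin 0.03 μg/mL: ≤ 0.25 μg/mL ⇒ Susceptible
Cefepime (16 μg/mL) ≥ 1 μg/mL — resistant
Trimethoprim-sulfamethoxazole: 256 μg/mL is ≥ 4 μg/mL → resistant
Tobramycin 0.25 μg/mL: ≤ 1 μg/mL — susceptible
Cefuroxime 0.12 μg/mL: ≤ 0.12 μg/mL → S
Piperacillin-tazobactam (0.5 μg/mL) ≤ 16 μg/mL ⇒ S
Chloramphenicol: 0.25 μg/mL is = 0.25 μg/mL → Intermediate
Linezolid (2 μg/mL) ≤ 4 μg/mL ⇒ Susceptible
Nitrofurantoin (0.12 μg/mL) ≤ 1 μg/mL ⇒ Susceptible

cefepime, trimethoprim-sulfamethoxazole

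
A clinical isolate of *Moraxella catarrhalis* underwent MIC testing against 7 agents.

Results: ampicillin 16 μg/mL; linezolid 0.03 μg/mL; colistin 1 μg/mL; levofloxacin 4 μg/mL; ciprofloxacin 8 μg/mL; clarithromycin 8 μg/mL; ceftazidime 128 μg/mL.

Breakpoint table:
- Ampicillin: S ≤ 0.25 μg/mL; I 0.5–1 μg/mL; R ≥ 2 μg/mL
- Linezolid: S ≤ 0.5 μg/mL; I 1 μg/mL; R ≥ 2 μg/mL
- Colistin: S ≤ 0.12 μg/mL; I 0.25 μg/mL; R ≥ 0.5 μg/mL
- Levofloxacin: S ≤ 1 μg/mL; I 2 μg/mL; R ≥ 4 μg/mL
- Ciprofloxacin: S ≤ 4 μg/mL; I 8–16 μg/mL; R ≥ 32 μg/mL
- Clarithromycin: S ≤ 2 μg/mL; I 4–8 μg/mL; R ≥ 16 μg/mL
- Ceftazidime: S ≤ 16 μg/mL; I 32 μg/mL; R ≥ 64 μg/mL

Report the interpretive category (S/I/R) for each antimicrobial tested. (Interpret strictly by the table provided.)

R, S, R, R, I, I, R

Ampicillin: 16 μg/mL is ≥ 2 μg/mL ⇒ resistant
Linezolid 0.03 μg/mL: ≤ 0.5 μg/mL — Susceptible
Colistin (1 μg/mL) ≥ 0.5 μg/mL ⇒ resistant
Levofloxacin (4 μg/mL) ≥ 4 μg/mL — resistant
Ciprofloxacin: 8 μg/mL is in 8–16 μg/mL ⇒ Intermediate
Clarithromycin: 8 μg/mL is in 4–8 μg/mL → intermediate
Ceftazidime (128 μg/mL) ≥ 64 μg/mL — Resistant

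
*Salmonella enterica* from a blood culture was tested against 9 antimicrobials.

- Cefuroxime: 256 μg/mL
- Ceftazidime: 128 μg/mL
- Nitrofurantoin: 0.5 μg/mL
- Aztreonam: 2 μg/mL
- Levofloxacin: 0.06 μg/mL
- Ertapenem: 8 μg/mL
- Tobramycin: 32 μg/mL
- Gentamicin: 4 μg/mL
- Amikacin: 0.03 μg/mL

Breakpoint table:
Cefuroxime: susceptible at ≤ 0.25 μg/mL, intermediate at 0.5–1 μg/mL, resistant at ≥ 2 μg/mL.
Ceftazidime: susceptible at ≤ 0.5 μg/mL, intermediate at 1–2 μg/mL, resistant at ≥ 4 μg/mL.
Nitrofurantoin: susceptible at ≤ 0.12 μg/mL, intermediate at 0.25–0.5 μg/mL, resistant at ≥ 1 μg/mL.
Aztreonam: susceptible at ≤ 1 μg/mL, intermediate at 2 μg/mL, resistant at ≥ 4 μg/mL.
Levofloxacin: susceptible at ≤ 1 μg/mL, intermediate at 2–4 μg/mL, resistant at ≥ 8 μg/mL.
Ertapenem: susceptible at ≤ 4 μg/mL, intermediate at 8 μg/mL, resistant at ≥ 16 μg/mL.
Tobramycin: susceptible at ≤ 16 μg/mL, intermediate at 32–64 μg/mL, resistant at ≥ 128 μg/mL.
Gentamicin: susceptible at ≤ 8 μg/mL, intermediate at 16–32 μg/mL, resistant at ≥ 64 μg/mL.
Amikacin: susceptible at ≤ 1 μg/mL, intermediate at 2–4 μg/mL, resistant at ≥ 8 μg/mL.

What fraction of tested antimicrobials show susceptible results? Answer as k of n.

Cefuroxime (256 μg/mL) ≥ 2 μg/mL ⇒ Resistant
Ceftazidime: 128 μg/mL is ≥ 4 μg/mL ⇒ R
Nitrofurantoin: 0.5 μg/mL is in 0.25–0.5 μg/mL → intermediate
Aztreonam: 2 μg/mL is = 2 μg/mL ⇒ intermediate
Levofloxacin 0.06 μg/mL: ≤ 1 μg/mL ⇒ S
Ertapenem: 8 μg/mL is = 8 μg/mL → Intermediate
Tobramycin (32 μg/mL) in 32–64 μg/mL ⇒ intermediate
Gentamicin: 4 μg/mL is ≤ 8 μg/mL → S
Amikacin: 0.03 μg/mL is ≤ 1 μg/mL → S
Susceptible: 3/9

3 of 9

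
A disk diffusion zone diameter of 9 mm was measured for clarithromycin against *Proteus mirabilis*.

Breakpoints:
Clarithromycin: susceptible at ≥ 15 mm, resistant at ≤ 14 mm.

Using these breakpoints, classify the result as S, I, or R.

R

Clarithromycin 9 mm: ≤ 14 mm — resistant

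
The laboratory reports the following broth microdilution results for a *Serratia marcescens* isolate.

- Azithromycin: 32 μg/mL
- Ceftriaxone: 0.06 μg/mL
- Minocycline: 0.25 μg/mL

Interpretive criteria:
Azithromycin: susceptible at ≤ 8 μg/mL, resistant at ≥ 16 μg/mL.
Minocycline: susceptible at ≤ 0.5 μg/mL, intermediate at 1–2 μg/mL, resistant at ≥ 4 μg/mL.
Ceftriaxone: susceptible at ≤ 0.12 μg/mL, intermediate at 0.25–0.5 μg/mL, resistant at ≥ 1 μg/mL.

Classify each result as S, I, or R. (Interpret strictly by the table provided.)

R, S, S

Azithromycin (32 μg/mL) ≥ 16 μg/mL → resistant
Ceftriaxone: 0.06 μg/mL is ≤ 0.12 μg/mL → Susceptible
Minocycline (0.25 μg/mL) ≤ 0.5 μg/mL — susceptible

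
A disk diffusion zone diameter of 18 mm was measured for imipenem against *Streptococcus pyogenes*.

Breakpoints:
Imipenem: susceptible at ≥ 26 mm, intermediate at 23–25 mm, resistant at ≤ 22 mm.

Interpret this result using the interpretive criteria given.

Imipenem 18 mm: ≤ 22 mm ⇒ R

Resistant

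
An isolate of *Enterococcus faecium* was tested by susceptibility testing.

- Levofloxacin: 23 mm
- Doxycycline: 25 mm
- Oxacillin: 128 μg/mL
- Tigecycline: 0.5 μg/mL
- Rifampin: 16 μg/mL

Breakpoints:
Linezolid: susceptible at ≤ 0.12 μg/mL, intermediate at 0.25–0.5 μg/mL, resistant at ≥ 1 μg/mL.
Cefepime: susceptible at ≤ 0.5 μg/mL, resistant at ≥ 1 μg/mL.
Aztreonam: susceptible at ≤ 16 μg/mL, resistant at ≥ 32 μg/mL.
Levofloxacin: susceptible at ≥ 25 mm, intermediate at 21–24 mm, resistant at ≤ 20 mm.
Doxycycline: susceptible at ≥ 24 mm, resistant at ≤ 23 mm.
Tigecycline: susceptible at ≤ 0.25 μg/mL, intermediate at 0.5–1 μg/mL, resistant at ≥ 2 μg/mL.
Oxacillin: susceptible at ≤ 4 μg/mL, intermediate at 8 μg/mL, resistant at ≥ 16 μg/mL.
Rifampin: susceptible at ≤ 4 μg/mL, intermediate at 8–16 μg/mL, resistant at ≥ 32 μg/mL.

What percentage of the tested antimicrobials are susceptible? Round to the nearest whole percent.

20%

Levofloxacin: 23 mm is in 21–24 mm — Intermediate
Doxycycline: 25 mm is ≥ 24 mm ⇒ S
Oxacillin 128 μg/mL: ≥ 16 μg/mL → Resistant
Tigecycline 0.5 μg/mL: in 0.5–1 μg/mL — intermediate
Rifampin 16 μg/mL: in 8–16 μg/mL ⇒ intermediate
Susceptible: 1/5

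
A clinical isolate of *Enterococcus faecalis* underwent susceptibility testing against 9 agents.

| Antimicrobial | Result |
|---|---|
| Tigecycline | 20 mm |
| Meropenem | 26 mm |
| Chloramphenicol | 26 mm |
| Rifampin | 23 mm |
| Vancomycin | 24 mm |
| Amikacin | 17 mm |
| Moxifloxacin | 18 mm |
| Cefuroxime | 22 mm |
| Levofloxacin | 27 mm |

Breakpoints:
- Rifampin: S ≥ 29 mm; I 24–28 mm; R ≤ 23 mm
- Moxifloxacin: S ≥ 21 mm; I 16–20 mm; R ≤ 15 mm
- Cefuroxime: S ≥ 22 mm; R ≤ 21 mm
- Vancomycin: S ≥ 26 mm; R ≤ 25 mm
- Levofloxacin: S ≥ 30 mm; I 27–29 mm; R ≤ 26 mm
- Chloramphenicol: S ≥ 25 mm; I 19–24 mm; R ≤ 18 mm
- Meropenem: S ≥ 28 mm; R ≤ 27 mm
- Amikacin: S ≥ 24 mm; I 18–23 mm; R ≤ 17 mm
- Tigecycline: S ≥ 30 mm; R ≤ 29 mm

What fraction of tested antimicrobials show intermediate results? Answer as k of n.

2 of 9

Tigecycline 20 mm: ≤ 29 mm ⇒ resistant
Meropenem 26 mm: ≤ 27 mm — resistant
Chloramphenicol 26 mm: ≥ 25 mm — susceptible
Rifampin 23 mm: ≤ 23 mm ⇒ Resistant
Vancomycin 24 mm: ≤ 25 mm → R
Amikacin (17 mm) ≤ 17 mm → resistant
Moxifloxacin 18 mm: in 16–20 mm → intermediate
Cefuroxime 22 mm: ≥ 22 mm — Susceptible
Levofloxacin: 27 mm is in 27–29 mm ⇒ intermediate
Intermediate: 2/9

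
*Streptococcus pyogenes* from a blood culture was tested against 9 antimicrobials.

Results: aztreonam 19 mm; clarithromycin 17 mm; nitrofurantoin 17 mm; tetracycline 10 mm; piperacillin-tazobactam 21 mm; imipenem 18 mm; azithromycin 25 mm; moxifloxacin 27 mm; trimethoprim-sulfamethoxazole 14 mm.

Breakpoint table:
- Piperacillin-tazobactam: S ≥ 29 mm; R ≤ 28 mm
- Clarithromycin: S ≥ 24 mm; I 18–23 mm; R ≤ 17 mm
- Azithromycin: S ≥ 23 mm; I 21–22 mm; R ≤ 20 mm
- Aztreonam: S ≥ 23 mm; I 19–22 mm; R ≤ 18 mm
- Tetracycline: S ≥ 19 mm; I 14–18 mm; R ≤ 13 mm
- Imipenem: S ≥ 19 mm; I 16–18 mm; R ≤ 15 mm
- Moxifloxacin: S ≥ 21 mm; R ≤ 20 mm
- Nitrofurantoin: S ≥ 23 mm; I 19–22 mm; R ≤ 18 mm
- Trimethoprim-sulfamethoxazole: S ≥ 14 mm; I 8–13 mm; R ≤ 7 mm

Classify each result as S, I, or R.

I, R, R, R, R, I, S, S, S

Aztreonam 19 mm: in 19–22 mm — I
Clarithromycin (17 mm) ≤ 17 mm — Resistant
Nitrofurantoin 17 mm: ≤ 18 mm — R
Tetracycline: 10 mm is ≤ 13 mm — resistant
Piperacillin-tazobactam: 21 mm is ≤ 28 mm — R
Imipenem (18 mm) in 16–18 mm → intermediate
Azithromycin (25 mm) ≥ 23 mm ⇒ S
Moxifloxacin: 27 mm is ≥ 21 mm ⇒ Susceptible
Trimethoprim-sulfamethoxazole: 14 mm is ≥ 14 mm ⇒ susceptible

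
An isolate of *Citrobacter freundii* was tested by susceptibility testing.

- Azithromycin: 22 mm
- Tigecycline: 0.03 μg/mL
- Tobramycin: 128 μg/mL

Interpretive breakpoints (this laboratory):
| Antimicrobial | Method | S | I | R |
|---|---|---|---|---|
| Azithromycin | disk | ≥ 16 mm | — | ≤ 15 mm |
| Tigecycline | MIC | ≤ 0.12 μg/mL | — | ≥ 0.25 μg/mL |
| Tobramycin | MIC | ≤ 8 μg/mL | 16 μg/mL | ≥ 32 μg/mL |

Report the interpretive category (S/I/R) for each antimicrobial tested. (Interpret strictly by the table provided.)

Azithromycin (22 mm) ≥ 16 mm → susceptible
Tigecycline 0.03 μg/mL: ≤ 0.12 μg/mL ⇒ susceptible
Tobramycin (128 μg/mL) ≥ 32 μg/mL → resistant

S, S, R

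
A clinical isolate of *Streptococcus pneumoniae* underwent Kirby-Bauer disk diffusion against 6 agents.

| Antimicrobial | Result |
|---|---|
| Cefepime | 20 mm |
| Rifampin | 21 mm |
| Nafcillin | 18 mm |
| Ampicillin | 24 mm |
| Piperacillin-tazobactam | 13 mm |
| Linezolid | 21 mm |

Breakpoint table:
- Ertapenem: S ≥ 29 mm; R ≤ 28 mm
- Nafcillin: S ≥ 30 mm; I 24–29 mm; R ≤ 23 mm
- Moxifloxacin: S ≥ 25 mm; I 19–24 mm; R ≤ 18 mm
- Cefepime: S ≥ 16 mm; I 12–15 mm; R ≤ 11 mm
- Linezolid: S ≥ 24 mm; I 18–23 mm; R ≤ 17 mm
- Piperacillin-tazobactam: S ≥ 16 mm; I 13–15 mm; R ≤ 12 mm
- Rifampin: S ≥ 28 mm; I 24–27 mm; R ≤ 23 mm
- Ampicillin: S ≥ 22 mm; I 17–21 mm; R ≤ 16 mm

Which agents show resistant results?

rifampin, nafcillin

Cefepime 20 mm: ≥ 16 mm ⇒ S
Rifampin 21 mm: ≤ 23 mm ⇒ resistant
Nafcillin (18 mm) ≤ 23 mm → R
Ampicillin 24 mm: ≥ 22 mm — Susceptible
Piperacillin-tazobactam (13 mm) in 13–15 mm ⇒ Intermediate
Linezolid: 21 mm is in 18–23 mm → intermediate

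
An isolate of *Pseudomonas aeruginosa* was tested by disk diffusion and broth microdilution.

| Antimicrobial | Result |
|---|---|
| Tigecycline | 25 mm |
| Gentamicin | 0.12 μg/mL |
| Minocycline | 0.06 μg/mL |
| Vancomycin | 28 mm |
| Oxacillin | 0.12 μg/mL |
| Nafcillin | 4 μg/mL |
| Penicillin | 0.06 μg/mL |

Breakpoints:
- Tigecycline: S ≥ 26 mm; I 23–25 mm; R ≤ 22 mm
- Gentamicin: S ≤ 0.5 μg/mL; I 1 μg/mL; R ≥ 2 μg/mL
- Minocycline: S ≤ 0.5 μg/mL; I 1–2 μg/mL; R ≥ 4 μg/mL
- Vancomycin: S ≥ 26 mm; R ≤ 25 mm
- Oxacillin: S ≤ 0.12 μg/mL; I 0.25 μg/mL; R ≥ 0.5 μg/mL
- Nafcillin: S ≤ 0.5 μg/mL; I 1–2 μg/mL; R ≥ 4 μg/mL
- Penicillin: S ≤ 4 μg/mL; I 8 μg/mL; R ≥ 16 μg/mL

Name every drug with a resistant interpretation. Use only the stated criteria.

nafcillin

Tigecycline (25 mm) in 23–25 mm ⇒ Intermediate
Gentamicin (0.12 μg/mL) ≤ 0.5 μg/mL → susceptible
Minocycline 0.06 μg/mL: ≤ 0.5 μg/mL → susceptible
Vancomycin 28 mm: ≥ 26 mm — Susceptible
Oxacillin 0.12 μg/mL: ≤ 0.12 μg/mL — S
Nafcillin: 4 μg/mL is ≥ 4 μg/mL → Resistant
Penicillin 0.06 μg/mL: ≤ 4 μg/mL ⇒ S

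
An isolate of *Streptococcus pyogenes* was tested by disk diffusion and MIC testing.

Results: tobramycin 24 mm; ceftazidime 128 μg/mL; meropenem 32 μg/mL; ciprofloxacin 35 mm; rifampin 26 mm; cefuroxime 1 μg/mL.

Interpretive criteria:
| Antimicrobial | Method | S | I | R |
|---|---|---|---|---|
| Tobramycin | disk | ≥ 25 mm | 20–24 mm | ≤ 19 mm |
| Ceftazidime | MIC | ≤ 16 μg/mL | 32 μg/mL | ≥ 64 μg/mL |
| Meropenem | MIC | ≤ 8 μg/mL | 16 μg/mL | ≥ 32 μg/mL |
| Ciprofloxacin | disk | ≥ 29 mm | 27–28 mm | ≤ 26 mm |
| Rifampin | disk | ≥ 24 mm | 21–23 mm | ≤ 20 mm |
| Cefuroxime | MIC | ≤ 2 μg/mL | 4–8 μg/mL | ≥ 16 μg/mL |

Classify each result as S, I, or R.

Tobramycin: 24 mm is in 20–24 mm — Intermediate
Ceftazidime 128 μg/mL: ≥ 64 μg/mL → resistant
Meropenem: 32 μg/mL is ≥ 32 μg/mL ⇒ resistant
Ciprofloxacin 35 mm: ≥ 29 mm → S
Rifampin: 26 mm is ≥ 24 mm — S
Cefuroxime (1 μg/mL) ≤ 2 μg/mL — susceptible

I, R, R, S, S, S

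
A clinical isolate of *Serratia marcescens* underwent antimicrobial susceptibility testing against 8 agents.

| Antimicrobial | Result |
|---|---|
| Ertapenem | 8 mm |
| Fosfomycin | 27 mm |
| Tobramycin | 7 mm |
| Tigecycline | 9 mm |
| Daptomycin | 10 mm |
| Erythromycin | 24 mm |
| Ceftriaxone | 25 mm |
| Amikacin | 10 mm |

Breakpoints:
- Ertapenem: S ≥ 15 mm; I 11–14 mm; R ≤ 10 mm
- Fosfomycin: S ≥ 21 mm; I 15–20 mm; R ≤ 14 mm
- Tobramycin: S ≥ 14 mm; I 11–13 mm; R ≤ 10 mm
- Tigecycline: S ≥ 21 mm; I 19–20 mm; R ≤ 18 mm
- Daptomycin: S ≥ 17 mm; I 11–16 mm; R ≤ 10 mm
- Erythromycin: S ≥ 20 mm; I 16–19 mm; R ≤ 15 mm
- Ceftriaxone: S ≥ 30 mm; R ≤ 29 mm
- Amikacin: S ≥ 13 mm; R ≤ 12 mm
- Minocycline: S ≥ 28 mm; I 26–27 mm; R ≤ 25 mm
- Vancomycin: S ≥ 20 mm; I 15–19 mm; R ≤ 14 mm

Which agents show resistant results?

ertapenem, tobramycin, tigecycline, daptomycin, ceftriaxone, amikacin

Ertapenem: 8 mm is ≤ 10 mm ⇒ Resistant
Fosfomycin 27 mm: ≥ 21 mm — S
Tobramycin 7 mm: ≤ 10 mm ⇒ resistant
Tigecycline: 9 mm is ≤ 18 mm → Resistant
Daptomycin: 10 mm is ≤ 10 mm — Resistant
Erythromycin (24 mm) ≥ 20 mm → S
Ceftriaxone 25 mm: ≤ 29 mm ⇒ R
Amikacin 10 mm: ≤ 12 mm — resistant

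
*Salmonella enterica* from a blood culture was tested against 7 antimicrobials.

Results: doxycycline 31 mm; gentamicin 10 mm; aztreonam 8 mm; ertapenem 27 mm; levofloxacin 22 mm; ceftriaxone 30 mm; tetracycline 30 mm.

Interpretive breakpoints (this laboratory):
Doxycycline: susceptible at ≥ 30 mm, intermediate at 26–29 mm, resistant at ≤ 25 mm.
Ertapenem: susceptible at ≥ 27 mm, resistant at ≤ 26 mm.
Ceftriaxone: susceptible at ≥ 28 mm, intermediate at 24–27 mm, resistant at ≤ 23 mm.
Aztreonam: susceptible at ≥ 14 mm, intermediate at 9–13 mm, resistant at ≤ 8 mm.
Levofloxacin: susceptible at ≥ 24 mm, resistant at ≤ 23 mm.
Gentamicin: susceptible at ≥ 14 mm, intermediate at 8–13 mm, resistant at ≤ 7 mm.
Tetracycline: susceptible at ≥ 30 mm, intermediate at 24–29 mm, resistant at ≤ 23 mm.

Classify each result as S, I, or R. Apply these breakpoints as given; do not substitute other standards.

Doxycycline 31 mm: ≥ 30 mm ⇒ S
Gentamicin: 10 mm is in 8–13 mm ⇒ intermediate
Aztreonam 8 mm: ≤ 8 mm → Resistant
Ertapenem: 27 mm is ≥ 27 mm → S
Levofloxacin (22 mm) ≤ 23 mm ⇒ Resistant
Ceftriaxone (30 mm) ≥ 28 mm — susceptible
Tetracycline: 30 mm is ≥ 30 mm — susceptible

S, I, R, S, R, S, S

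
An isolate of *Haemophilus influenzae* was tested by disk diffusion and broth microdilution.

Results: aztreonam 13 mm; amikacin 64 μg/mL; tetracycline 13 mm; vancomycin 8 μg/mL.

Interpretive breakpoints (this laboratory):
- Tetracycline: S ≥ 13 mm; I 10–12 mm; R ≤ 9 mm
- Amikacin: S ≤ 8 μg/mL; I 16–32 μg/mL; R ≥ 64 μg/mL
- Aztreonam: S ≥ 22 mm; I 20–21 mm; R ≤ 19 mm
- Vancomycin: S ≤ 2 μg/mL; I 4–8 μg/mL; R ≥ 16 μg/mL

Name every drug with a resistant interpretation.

aztreonam, amikacin

Aztreonam: 13 mm is ≤ 19 mm ⇒ resistant
Amikacin: 64 μg/mL is ≥ 64 μg/mL — Resistant
Tetracycline: 13 mm is ≥ 13 mm ⇒ S
Vancomycin 8 μg/mL: in 4–8 μg/mL — intermediate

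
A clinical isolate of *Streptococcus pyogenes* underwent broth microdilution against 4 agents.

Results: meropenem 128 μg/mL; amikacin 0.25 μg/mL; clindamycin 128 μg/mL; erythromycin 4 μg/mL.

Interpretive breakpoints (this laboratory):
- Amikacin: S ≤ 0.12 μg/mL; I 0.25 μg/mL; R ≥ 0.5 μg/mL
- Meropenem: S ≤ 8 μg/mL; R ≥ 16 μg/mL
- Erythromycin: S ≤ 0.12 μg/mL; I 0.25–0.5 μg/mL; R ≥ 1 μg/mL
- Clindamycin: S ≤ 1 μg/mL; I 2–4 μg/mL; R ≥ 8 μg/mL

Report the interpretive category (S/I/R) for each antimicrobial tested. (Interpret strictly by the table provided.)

Meropenem: 128 μg/mL is ≥ 16 μg/mL — R
Amikacin 0.25 μg/mL: = 0.25 μg/mL ⇒ I
Clindamycin: 128 μg/mL is ≥ 8 μg/mL ⇒ Resistant
Erythromycin 4 μg/mL: ≥ 1 μg/mL → Resistant

R, I, R, R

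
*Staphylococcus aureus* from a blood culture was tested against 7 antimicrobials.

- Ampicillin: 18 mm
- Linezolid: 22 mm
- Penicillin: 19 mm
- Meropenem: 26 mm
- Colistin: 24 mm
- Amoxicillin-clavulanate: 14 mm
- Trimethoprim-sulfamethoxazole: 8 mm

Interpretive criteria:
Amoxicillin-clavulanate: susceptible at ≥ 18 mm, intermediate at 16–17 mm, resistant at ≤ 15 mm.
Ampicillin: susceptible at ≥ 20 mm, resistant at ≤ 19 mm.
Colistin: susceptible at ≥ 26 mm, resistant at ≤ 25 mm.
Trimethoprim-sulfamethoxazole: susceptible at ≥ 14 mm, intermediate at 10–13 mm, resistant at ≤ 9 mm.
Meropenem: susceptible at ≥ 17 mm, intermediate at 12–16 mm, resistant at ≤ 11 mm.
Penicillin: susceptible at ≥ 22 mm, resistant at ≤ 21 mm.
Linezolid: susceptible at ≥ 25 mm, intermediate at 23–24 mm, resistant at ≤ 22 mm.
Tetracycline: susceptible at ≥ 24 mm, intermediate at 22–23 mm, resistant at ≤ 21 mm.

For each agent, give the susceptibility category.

Ampicillin (18 mm) ≤ 19 mm → resistant
Linezolid (22 mm) ≤ 22 mm ⇒ resistant
Penicillin (19 mm) ≤ 21 mm — Resistant
Meropenem 26 mm: ≥ 17 mm ⇒ S
Colistin 24 mm: ≤ 25 mm — Resistant
Amoxicillin-clavulanate 14 mm: ≤ 15 mm — R
Trimethoprim-sulfamethoxazole (8 mm) ≤ 9 mm ⇒ R

R, R, R, S, R, R, R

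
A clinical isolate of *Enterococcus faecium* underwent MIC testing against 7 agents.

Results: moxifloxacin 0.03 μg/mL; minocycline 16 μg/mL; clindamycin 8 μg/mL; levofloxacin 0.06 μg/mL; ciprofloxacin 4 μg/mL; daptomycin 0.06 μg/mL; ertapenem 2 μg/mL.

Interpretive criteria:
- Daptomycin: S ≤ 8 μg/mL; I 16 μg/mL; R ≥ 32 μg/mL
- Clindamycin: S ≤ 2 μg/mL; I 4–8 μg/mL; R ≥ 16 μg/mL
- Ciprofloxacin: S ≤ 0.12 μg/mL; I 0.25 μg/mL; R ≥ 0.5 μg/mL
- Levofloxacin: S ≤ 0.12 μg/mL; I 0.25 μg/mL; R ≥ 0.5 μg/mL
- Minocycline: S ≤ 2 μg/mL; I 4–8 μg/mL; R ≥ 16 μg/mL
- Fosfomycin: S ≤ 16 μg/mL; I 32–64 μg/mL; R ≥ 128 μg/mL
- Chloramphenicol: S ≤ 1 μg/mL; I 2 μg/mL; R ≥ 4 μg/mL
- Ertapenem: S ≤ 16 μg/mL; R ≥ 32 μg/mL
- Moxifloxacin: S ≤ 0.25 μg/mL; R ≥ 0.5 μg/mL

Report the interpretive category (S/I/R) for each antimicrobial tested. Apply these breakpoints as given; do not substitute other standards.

Moxifloxacin 0.03 μg/mL: ≤ 0.25 μg/mL ⇒ susceptible
Minocycline: 16 μg/mL is ≥ 16 μg/mL — resistant
Clindamycin: 8 μg/mL is in 4–8 μg/mL → intermediate
Levofloxacin (0.06 μg/mL) ≤ 0.12 μg/mL — susceptible
Ciprofloxacin 4 μg/mL: ≥ 0.5 μg/mL ⇒ Resistant
Daptomycin 0.06 μg/mL: ≤ 8 μg/mL — S
Ertapenem (2 μg/mL) ≤ 16 μg/mL → S

S, R, I, S, R, S, S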